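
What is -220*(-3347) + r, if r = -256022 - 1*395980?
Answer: 84338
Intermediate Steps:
r = -652002 (r = -256022 - 395980 = -652002)
-220*(-3347) + r = -220*(-3347) - 652002 = 736340 - 652002 = 84338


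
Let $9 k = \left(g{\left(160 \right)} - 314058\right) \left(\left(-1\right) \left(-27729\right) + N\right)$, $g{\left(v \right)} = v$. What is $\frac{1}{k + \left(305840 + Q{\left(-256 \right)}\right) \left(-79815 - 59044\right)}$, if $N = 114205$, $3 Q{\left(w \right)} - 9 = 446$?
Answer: $- \frac{9}{426960070307} \approx -2.1079 \cdot 10^{-11}$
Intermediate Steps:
$Q{\left(w \right)} = \frac{455}{3}$ ($Q{\left(w \right)} = 3 + \frac{1}{3} \cdot 446 = 3 + \frac{446}{3} = \frac{455}{3}$)
$k = - \frac{44552798732}{9}$ ($k = \frac{\left(160 - 314058\right) \left(\left(-1\right) \left(-27729\right) + 114205\right)}{9} = \frac{\left(-313898\right) \left(27729 + 114205\right)}{9} = \frac{\left(-313898\right) 141934}{9} = \frac{1}{9} \left(-44552798732\right) = - \frac{44552798732}{9} \approx -4.9503 \cdot 10^{9}$)
$\frac{1}{k + \left(305840 + Q{\left(-256 \right)}\right) \left(-79815 - 59044\right)} = \frac{1}{- \frac{44552798732}{9} + \left(305840 + \frac{455}{3}\right) \left(-79815 - 59044\right)} = \frac{1}{- \frac{44552798732}{9} + \frac{917975}{3} \left(-138859\right)} = \frac{1}{- \frac{44552798732}{9} - \frac{127469090525}{3}} = \frac{1}{- \frac{426960070307}{9}} = - \frac{9}{426960070307}$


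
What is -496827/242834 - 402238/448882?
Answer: -160346879953/54501905794 ≈ -2.9420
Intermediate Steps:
-496827/242834 - 402238/448882 = -496827*1/242834 - 402238*1/448882 = -496827/242834 - 201119/224441 = -160346879953/54501905794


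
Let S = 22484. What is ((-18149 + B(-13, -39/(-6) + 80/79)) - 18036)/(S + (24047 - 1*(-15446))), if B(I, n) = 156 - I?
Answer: -36016/61977 ≈ -0.58112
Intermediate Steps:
((-18149 + B(-13, -39/(-6) + 80/79)) - 18036)/(S + (24047 - 1*(-15446))) = ((-18149 + (156 - 1*(-13))) - 18036)/(22484 + (24047 - 1*(-15446))) = ((-18149 + (156 + 13)) - 18036)/(22484 + (24047 + 15446)) = ((-18149 + 169) - 18036)/(22484 + 39493) = (-17980 - 18036)/61977 = -36016*1/61977 = -36016/61977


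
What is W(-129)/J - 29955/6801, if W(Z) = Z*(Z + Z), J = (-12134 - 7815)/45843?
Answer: -3459067018607/45224383 ≈ -76487.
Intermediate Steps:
J = -19949/45843 (J = -19949*1/45843 = -19949/45843 ≈ -0.43516)
W(Z) = 2*Z² (W(Z) = Z*(2*Z) = 2*Z²)
W(-129)/J - 29955/6801 = (2*(-129)²)/(-19949/45843) - 29955/6801 = (2*16641)*(-45843/19949) - 29955*1/6801 = 33282*(-45843/19949) - 9985/2267 = -1525746726/19949 - 9985/2267 = -3459067018607/45224383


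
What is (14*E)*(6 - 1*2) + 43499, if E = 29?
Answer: 45123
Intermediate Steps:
(14*E)*(6 - 1*2) + 43499 = (14*29)*(6 - 1*2) + 43499 = 406*(6 - 2) + 43499 = 406*4 + 43499 = 1624 + 43499 = 45123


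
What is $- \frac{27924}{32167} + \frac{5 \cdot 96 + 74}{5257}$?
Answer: $- \frac{128975950}{169101919} \approx -0.76271$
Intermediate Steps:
$- \frac{27924}{32167} + \frac{5 \cdot 96 + 74}{5257} = \left(-27924\right) \frac{1}{32167} + \left(480 + 74\right) \frac{1}{5257} = - \frac{27924}{32167} + 554 \cdot \frac{1}{5257} = - \frac{27924}{32167} + \frac{554}{5257} = - \frac{128975950}{169101919}$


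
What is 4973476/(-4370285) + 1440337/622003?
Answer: 168482431243/143070020045 ≈ 1.1776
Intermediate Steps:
4973476/(-4370285) + 1440337/622003 = 4973476*(-1/4370285) + 1440337*(1/622003) = -4973476/4370285 + 1440337/622003 = 168482431243/143070020045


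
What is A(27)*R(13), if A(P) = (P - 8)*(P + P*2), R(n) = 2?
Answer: 3078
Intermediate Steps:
A(P) = 3*P*(-8 + P) (A(P) = (-8 + P)*(P + 2*P) = (-8 + P)*(3*P) = 3*P*(-8 + P))
A(27)*R(13) = (3*27*(-8 + 27))*2 = (3*27*19)*2 = 1539*2 = 3078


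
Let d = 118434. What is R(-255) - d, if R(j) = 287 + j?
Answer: -118402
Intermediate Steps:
R(-255) - d = (287 - 255) - 1*118434 = 32 - 118434 = -118402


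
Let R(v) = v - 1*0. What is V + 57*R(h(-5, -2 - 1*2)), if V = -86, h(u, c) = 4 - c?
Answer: 370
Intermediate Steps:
R(v) = v (R(v) = v + 0 = v)
V + 57*R(h(-5, -2 - 1*2)) = -86 + 57*(4 - (-2 - 1*2)) = -86 + 57*(4 - (-2 - 2)) = -86 + 57*(4 - 1*(-4)) = -86 + 57*(4 + 4) = -86 + 57*8 = -86 + 456 = 370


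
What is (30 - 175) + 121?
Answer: -24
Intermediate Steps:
(30 - 175) + 121 = -145 + 121 = -24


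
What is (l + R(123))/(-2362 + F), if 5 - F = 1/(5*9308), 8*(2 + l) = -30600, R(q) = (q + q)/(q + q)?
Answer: 178062040/109694781 ≈ 1.6232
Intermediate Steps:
R(q) = 1 (R(q) = (2*q)/((2*q)) = (2*q)*(1/(2*q)) = 1)
l = -3827 (l = -2 + (⅛)*(-30600) = -2 - 3825 = -3827)
F = 232699/46540 (F = 5 - 1/(5*9308) = 5 - 1/46540 = 232699/46540 ≈ 5.0000)
(l + R(123))/(-2362 + F) = (-3827 + 1)/(-2362 + 232699/46540) = -3826/(-109694781/46540) = -3826*(-46540/109694781) = 178062040/109694781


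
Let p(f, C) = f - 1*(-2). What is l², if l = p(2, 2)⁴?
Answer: 65536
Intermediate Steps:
p(f, C) = 2 + f (p(f, C) = f + 2 = 2 + f)
l = 256 (l = (2 + 2)⁴ = 4⁴ = 256)
l² = 256² = 65536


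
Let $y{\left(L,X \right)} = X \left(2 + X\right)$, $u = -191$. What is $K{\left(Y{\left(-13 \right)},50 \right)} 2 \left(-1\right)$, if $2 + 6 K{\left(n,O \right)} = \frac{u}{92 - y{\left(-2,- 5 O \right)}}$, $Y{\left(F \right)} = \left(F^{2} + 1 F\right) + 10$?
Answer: $\frac{123625}{185724} \approx 0.66564$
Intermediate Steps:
$Y{\left(F \right)} = 10 + F + F^{2}$ ($Y{\left(F \right)} = \left(F^{2} + F\right) + 10 = \left(F + F^{2}\right) + 10 = 10 + F + F^{2}$)
$K{\left(n,O \right)} = - \frac{1}{3} - \frac{191}{6 \left(92 + 5 O \left(2 - 5 O\right)\right)}$ ($K{\left(n,O \right)} = - \frac{1}{3} + \frac{\left(-191\right) \frac{1}{92 - - 5 O \left(2 - 5 O\right)}}{6} = - \frac{1}{3} + \frac{\left(-191\right) \frac{1}{92 + 5 O \left(2 - 5 O\right)}}{6} = - \frac{1}{3} - \frac{191}{6 \left(92 + 5 O \left(2 - 5 O\right)\right)}$)
$K{\left(Y{\left(-13 \right)},50 \right)} 2 \left(-1\right) = \frac{5 \left(75 - 100 \left(-2 + 5 \cdot 50\right)\right)}{6 \left(-92 + 5 \cdot 50 \left(-2 + 5 \cdot 50\right)\right)} 2 \left(-1\right) = \frac{5 \left(75 - 100 \left(-2 + 250\right)\right)}{6 \left(-92 + 5 \cdot 50 \left(-2 + 250\right)\right)} \left(-2\right) = \frac{5 \left(75 - 100 \cdot 248\right)}{6 \left(-92 + 5 \cdot 50 \cdot 248\right)} \left(-2\right) = \frac{5 \left(75 - 24800\right)}{6 \left(-92 + 62000\right)} \left(-2\right) = \frac{5}{6} \cdot \frac{1}{61908} \left(-24725\right) \left(-2\right) = \left(- \frac{123625}{371448}\right) \left(-2\right) = \frac{123625}{185724}$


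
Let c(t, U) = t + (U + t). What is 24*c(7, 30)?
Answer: 1056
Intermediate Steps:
c(t, U) = U + 2*t
24*c(7, 30) = 24*(30 + 2*7) = 24*(30 + 14) = 24*44 = 1056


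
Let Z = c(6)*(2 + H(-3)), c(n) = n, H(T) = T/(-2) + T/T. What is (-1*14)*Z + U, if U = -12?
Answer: -390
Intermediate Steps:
H(T) = 1 - T/2 (H(T) = T*(-½) + 1 = -T/2 + 1 = 1 - T/2)
Z = 27 (Z = 6*(2 + (1 - ½*(-3))) = 6*(2 + (1 + 3/2)) = 6*(2 + 5/2) = 6*(9/2) = 27)
(-1*14)*Z + U = -1*14*27 - 12 = -14*27 - 12 = -378 - 12 = -390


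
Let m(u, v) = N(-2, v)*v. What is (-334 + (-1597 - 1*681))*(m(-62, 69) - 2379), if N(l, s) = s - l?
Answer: -6582240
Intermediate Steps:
m(u, v) = v*(2 + v) (m(u, v) = (v - 1*(-2))*v = (v + 2)*v = (2 + v)*v = v*(2 + v))
(-334 + (-1597 - 1*681))*(m(-62, 69) - 2379) = (-334 + (-1597 - 1*681))*(69*(2 + 69) - 2379) = (-334 + (-1597 - 681))*(69*71 - 2379) = (-334 - 2278)*(4899 - 2379) = -2612*2520 = -6582240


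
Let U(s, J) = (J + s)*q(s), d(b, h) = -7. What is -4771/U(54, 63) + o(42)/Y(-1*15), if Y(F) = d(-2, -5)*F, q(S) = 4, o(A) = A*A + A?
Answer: 1261/180 ≈ 7.0056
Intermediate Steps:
o(A) = A + A**2 (o(A) = A**2 + A = A + A**2)
U(s, J) = 4*J + 4*s (U(s, J) = (J + s)*4 = 4*J + 4*s)
Y(F) = -7*F
-4771/U(54, 63) + o(42)/Y(-1*15) = -4771/(4*63 + 4*54) + (42*(1 + 42))/((-(-7)*15)) = -4771/(252 + 216) + (42*43)/((-7*(-15))) = -4771/468 + 1806/105 = -4771*1/468 + 1806*(1/105) = -367/36 + 86/5 = 1261/180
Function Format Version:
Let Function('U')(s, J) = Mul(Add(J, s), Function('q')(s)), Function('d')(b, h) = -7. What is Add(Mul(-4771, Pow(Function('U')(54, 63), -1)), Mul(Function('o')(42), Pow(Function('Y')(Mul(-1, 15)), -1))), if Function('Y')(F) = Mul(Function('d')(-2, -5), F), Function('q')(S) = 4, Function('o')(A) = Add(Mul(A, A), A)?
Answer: Rational(1261, 180) ≈ 7.0056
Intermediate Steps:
Function('o')(A) = Add(A, Pow(A, 2)) (Function('o')(A) = Add(Pow(A, 2), A) = Add(A, Pow(A, 2)))
Function('U')(s, J) = Add(Mul(4, J), Mul(4, s)) (Function('U')(s, J) = Mul(Add(J, s), 4) = Add(Mul(4, J), Mul(4, s)))
Function('Y')(F) = Mul(-7, F)
Add(Mul(-4771, Pow(Function('U')(54, 63), -1)), Mul(Function('o')(42), Pow(Function('Y')(Mul(-1, 15)), -1))) = Add(Mul(-4771, Pow(Add(Mul(4, 63), Mul(4, 54)), -1)), Mul(Mul(42, Add(1, 42)), Pow(Mul(-7, Mul(-1, 15)), -1))) = Add(Mul(-4771, Pow(Add(252, 216), -1)), Mul(Mul(42, 43), Pow(Mul(-7, -15), -1))) = Add(Mul(-4771, Pow(468, -1)), Mul(1806, Pow(105, -1))) = Add(Mul(-4771, Rational(1, 468)), Mul(1806, Rational(1, 105))) = Add(Rational(-367, 36), Rational(86, 5)) = Rational(1261, 180)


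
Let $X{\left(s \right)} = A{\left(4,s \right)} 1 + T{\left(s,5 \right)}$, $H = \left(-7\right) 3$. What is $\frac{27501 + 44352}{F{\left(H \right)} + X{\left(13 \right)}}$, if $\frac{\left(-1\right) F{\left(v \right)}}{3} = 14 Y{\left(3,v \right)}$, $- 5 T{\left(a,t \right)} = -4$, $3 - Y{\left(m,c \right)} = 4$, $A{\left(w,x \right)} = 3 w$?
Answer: $\frac{359265}{274} \approx 1311.2$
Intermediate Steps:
$Y{\left(m,c \right)} = -1$ ($Y{\left(m,c \right)} = 3 - 4 = -1$)
$T{\left(a,t \right)} = \frac{4}{5}$ ($T{\left(a,t \right)} = \left(- \frac{1}{5}\right) \left(-4\right) = \frac{4}{5}$)
$H = -21$
$X{\left(s \right)} = \frac{64}{5}$ ($X{\left(s \right)} = 3 \cdot 4 \cdot 1 + \frac{4}{5} = 12 \cdot 1 + \frac{4}{5} = 12 + \frac{4}{5} = \frac{64}{5}$)
$F{\left(v \right)} = 42$ ($F{\left(v \right)} = - 3 \cdot 14 \left(-1\right) = \left(-3\right) \left(-14\right) = 42$)
$\frac{27501 + 44352}{F{\left(H \right)} + X{\left(13 \right)}} = \frac{27501 + 44352}{42 + \frac{64}{5}} = \frac{71853}{\frac{274}{5}} = 71853 \cdot \frac{5}{274} = \frac{359265}{274}$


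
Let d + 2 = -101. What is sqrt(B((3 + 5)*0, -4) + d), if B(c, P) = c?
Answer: I*sqrt(103) ≈ 10.149*I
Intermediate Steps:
d = -103 (d = -2 - 101 = -103)
sqrt(B((3 + 5)*0, -4) + d) = sqrt((3 + 5)*0 - 103) = sqrt(8*0 - 103) = sqrt(0 - 103) = sqrt(-103) = I*sqrt(103)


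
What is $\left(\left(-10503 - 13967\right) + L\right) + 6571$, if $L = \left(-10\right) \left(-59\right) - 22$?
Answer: $-17331$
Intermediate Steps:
$L = 568$ ($L = 590 - 22 = 568$)
$\left(\left(-10503 - 13967\right) + L\right) + 6571 = \left(\left(-10503 - 13967\right) + 568\right) + 6571 = \left(-24470 + 568\right) + 6571 = -23902 + 6571 = -17331$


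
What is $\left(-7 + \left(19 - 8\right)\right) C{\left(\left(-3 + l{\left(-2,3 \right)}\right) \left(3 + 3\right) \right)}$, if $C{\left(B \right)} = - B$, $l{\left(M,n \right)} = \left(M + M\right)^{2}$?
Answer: $-312$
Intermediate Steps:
$l{\left(M,n \right)} = 4 M^{2}$ ($l{\left(M,n \right)} = \left(2 M\right)^{2} = 4 M^{2}$)
$\left(-7 + \left(19 - 8\right)\right) C{\left(\left(-3 + l{\left(-2,3 \right)}\right) \left(3 + 3\right) \right)} = \left(-7 + \left(19 - 8\right)\right) \left(- \left(-3 + 4 \left(-2\right)^{2}\right) \left(3 + 3\right)\right) = \left(-7 + \left(19 - 8\right)\right) \left(- \left(-3 + 4 \cdot 4\right) 6\right) = \left(-7 + 11\right) \left(- \left(-3 + 16\right) 6\right) = 4 \left(- 13 \cdot 6\right) = 4 \left(\left(-1\right) 78\right) = 4 \left(-78\right) = -312$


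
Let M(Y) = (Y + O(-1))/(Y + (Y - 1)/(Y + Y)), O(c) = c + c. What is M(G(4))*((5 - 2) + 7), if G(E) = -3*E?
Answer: 672/55 ≈ 12.218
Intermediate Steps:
O(c) = 2*c
M(Y) = (-2 + Y)/(Y + (-1 + Y)/(2*Y)) (M(Y) = (Y + 2*(-1))/(Y + (Y - 1)/(Y + Y)) = (Y - 2)/(Y + (-1 + Y)/((2*Y))) = (-2 + Y)/(Y + (-1 + Y)*(1/(2*Y))) = (-2 + Y)/(Y + (-1 + Y)/(2*Y)))
M(G(4))*((5 - 2) + 7) = (2*(-3*4)*(-2 - 3*4)/(-1 - 3*4 + 2*(-3*4)**2))*((5 - 2) + 7) = (2*(-12)*(-2 - 12)/(-1 - 12 + 2*(-12)**2))*(3 + 7) = (2*(-12)*(-14)/(-1 - 12 + 2*144))*10 = (2*(-12)*(-14)/(-1 - 12 + 288))*10 = (2*(-12)*(-14)/275)*10 = (2*(-12)*(1/275)*(-14))*10 = (336/275)*10 = 672/55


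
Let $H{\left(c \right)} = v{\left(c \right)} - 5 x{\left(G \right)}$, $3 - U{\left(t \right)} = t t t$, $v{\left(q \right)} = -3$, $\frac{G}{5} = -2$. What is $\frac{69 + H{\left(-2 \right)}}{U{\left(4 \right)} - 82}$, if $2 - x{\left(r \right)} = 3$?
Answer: $- \frac{71}{143} \approx -0.4965$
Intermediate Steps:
$G = -10$ ($G = 5 \left(-2\right) = -10$)
$x{\left(r \right)} = -1$ ($x{\left(r \right)} = 2 - 3 = -1$)
$U{\left(t \right)} = 3 - t^{3}$ ($U{\left(t \right)} = 3 - t t t = 3 - t^{2} t = 3 - t^{3}$)
$H{\left(c \right)} = 2$ ($H{\left(c \right)} = -3 - -5 = -3 + 5 = 2$)
$\frac{69 + H{\left(-2 \right)}}{U{\left(4 \right)} - 82} = \frac{69 + 2}{\left(3 - 4^{3}\right) - 82} = \frac{1}{\left(3 - 64\right) - 82} \cdot 71 = \frac{1}{-61 - 82} \cdot 71 = \frac{1}{-143} \cdot 71 = \left(- \frac{1}{143}\right) 71 = - \frac{71}{143}$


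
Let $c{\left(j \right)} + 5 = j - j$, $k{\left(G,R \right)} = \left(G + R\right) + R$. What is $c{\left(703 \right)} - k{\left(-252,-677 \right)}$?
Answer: $1601$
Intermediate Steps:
$k{\left(G,R \right)} = G + 2 R$
$c{\left(j \right)} = -5$ ($c{\left(j \right)} = -5 + \left(j - j\right) = -5 + 0 = -5$)
$c{\left(703 \right)} - k{\left(-252,-677 \right)} = -5 - \left(-252 + 2 \left(-677\right)\right) = -5 - \left(-252 - 1354\right) = -5 - -1606 = -5 + 1606 = 1601$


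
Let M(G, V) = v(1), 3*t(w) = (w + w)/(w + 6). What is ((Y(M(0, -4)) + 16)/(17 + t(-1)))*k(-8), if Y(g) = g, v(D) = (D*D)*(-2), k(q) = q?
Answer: -1680/253 ≈ -6.6403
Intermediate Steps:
t(w) = 2*w/(3*(6 + w)) (t(w) = ((w + w)/(w + 6))/3 = ((2*w)/(6 + w))/3 = (2*w/(6 + w))/3 = 2*w/(3*(6 + w)))
v(D) = -2*D² (v(D) = D²*(-2) = -2*D²)
M(G, V) = -2 (M(G, V) = -2*1² = -2*1 = -2)
((Y(M(0, -4)) + 16)/(17 + t(-1)))*k(-8) = ((-2 + 16)/(17 + (⅔)*(-1)/(6 - 1)))*(-8) = (14/(17 + (⅔)*(-1)/5))*(-8) = (14/(17 + (⅔)*(-1)*(⅕)))*(-8) = (14/(17 - 2/15))*(-8) = (14/(253/15))*(-8) = (14*(15/253))*(-8) = (210/253)*(-8) = -1680/253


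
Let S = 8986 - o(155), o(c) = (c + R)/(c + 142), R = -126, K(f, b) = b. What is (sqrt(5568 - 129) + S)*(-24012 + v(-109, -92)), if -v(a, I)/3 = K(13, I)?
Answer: -21115648456/99 - 166152*sqrt(111) ≈ -2.1504e+8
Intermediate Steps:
o(c) = (-126 + c)/(142 + c) (o(c) = (c - 126)/(c + 142) = (-126 + c)/(142 + c))
v(a, I) = -3*I
S = 2668813/297 (S = 8986 - (-126 + 155)/(142 + 155) = 8986 - 29/297 = 2668813/297 ≈ 8985.9)
(sqrt(5568 - 129) + S)*(-24012 + v(-109, -92)) = (sqrt(5568 - 129) + 2668813/297)*(-24012 - 3*(-92)) = (sqrt(5439) + 2668813/297)*(-24012 + 276) = (7*sqrt(111) + 2668813/297)*(-23736) = (2668813/297 + 7*sqrt(111))*(-23736) = -21115648456/99 - 166152*sqrt(111)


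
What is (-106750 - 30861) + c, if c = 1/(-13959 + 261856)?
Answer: -34113354066/247897 ≈ -1.3761e+5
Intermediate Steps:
c = 1/247897 ≈ 4.0339e-6
(-106750 - 30861) + c = (-106750 - 30861) + 1/247897 = -137611 + 1/247897 = -34113354066/247897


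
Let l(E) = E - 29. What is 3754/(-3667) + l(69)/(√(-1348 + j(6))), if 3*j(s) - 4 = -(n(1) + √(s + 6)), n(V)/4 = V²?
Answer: -3754/3667 - 20*I*√6/√(2022 + √3) ≈ -1.0237 - 1.089*I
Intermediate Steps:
n(V) = 4*V²
j(s) = -√(6 + s)/3 (j(s) = 4/3 + (-(4*1² + √(s + 6)))/3 = 4/3 + (-(4*1 + √(6 + s)))/3 = 4/3 + (-(4 + √(6 + s)))/3 = 4/3 + (-4 - √(6 + s))/3 = 4/3 + (-4/3 - √(6 + s)/3) = -√(6 + s)/3)
l(E) = -29 + E
3754/(-3667) + l(69)/(√(-1348 + j(6))) = 3754/(-3667) + (-29 + 69)/(√(-1348 - √(6 + 6)/3)) = 3754*(-1/3667) + 40/(√(-1348 - 2*√3/3)) = -3754/3667 + 40/(√(-1348 - 2*√3/3)) = -3754/3667 + 40/√(-1348 - 2*√3/3)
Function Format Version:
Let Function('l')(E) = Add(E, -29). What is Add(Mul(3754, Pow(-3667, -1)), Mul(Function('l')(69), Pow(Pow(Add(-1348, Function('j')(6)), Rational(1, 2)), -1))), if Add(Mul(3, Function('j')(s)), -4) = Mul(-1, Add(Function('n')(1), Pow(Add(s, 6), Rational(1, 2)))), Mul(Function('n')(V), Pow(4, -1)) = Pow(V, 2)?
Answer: Add(Rational(-3754, 3667), Mul(-20, I, Pow(6, Rational(1, 2)), Pow(Add(2022, Pow(3, Rational(1, 2))), Rational(-1, 2)))) ≈ Add(-1.0237, Mul(-1.0890, I))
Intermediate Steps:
Function('n')(V) = Mul(4, Pow(V, 2))
Function('j')(s) = Mul(Rational(-1, 3), Pow(Add(6, s), Rational(1, 2))) (Function('j')(s) = Add(Rational(4, 3), Mul(Rational(1, 3), Mul(-1, Add(Mul(4, Pow(1, 2)), Pow(Add(s, 6), Rational(1, 2)))))) = Add(Rational(4, 3), Mul(Rational(1, 3), Mul(-1, Add(Mul(4, 1), Pow(Add(6, s), Rational(1, 2)))))) = Add(Rational(4, 3), Mul(Rational(1, 3), Mul(-1, Add(4, Pow(Add(6, s), Rational(1, 2)))))) = Add(Rational(4, 3), Mul(Rational(1, 3), Add(-4, Mul(-1, Pow(Add(6, s), Rational(1, 2)))))) = Add(Rational(4, 3), Add(Rational(-4, 3), Mul(Rational(-1, 3), Pow(Add(6, s), Rational(1, 2))))) = Mul(Rational(-1, 3), Pow(Add(6, s), Rational(1, 2))))
Function('l')(E) = Add(-29, E)
Add(Mul(3754, Pow(-3667, -1)), Mul(Function('l')(69), Pow(Pow(Add(-1348, Function('j')(6)), Rational(1, 2)), -1))) = Add(Mul(3754, Pow(-3667, -1)), Mul(Add(-29, 69), Pow(Pow(Add(-1348, Mul(Rational(-1, 3), Pow(Add(6, 6), Rational(1, 2)))), Rational(1, 2)), -1))) = Add(Mul(3754, Rational(-1, 3667)), Mul(40, Pow(Pow(Add(-1348, Mul(Rational(-1, 3), Pow(12, Rational(1, 2)))), Rational(1, 2)), -1))) = Add(Rational(-3754, 3667), Mul(40, Pow(Pow(Add(-1348, Mul(Rational(-1, 3), Mul(2, Pow(3, Rational(1, 2))))), Rational(1, 2)), -1))) = Add(Rational(-3754, 3667), Mul(40, Pow(Pow(Add(-1348, Mul(Rational(-2, 3), Pow(3, Rational(1, 2)))), Rational(1, 2)), -1))) = Add(Rational(-3754, 3667), Mul(40, Pow(Add(-1348, Mul(Rational(-2, 3), Pow(3, Rational(1, 2)))), Rational(-1, 2))))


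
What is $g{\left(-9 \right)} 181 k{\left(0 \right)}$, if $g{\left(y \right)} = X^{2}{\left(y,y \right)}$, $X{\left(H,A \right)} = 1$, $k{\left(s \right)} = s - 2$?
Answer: $-362$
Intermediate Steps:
$k{\left(s \right)} = -2 + s$
$g{\left(y \right)} = 1$ ($g{\left(y \right)} = 1^{2} = 1$)
$g{\left(-9 \right)} 181 k{\left(0 \right)} = 1 \cdot 181 \left(-2 + 0\right) = 181 \left(-2\right) = -362$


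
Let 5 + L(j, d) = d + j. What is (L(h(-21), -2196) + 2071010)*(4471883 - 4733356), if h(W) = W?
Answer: -540932204724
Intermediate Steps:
L(j, d) = -5 + d + j (L(j, d) = -5 + (d + j) = -5 + d + j)
(L(h(-21), -2196) + 2071010)*(4471883 - 4733356) = ((-5 - 2196 - 21) + 2071010)*(4471883 - 4733356) = (-2222 + 2071010)*(-261473) = 2068788*(-261473) = -540932204724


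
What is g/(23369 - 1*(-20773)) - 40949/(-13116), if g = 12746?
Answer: 109708183/32164804 ≈ 3.4108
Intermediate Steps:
g/(23369 - 1*(-20773)) - 40949/(-13116) = 12746/(23369 - 1*(-20773)) - 40949/(-13116) = 12746/(23369 + 20773) - 40949*(-1/13116) = 12746/44142 + 40949/13116 = 12746*(1/44142) + 40949/13116 = 6373/22071 + 40949/13116 = 109708183/32164804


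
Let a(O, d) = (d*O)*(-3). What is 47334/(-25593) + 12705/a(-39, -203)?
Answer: -23006173/9648561 ≈ -2.3844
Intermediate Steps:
a(O, d) = -3*O*d (a(O, d) = (O*d)*(-3) = -3*O*d)
47334/(-25593) + 12705/a(-39, -203) = 47334/(-25593) + 12705/((-3*(-39)*(-203))) = 47334*(-1/25593) + 12705/(-23751) = -15778/8531 + 12705*(-1/23751) = -15778/8531 - 605/1131 = -23006173/9648561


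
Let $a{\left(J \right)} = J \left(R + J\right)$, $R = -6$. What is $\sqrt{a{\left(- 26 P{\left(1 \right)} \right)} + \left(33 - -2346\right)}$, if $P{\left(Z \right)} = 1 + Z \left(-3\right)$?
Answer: $\sqrt{4771} \approx 69.072$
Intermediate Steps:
$P{\left(Z \right)} = 1 - 3 Z$
$a{\left(J \right)} = J \left(-6 + J\right)$
$\sqrt{a{\left(- 26 P{\left(1 \right)} \right)} + \left(33 - -2346\right)} = \sqrt{- 26 \left(1 - 3\right) \left(-6 - 26 \left(1 - 3\right)\right) + \left(33 - -2346\right)} = \sqrt{- 26 \left(1 - 3\right) \left(-6 - 26 \left(1 - 3\right)\right) + \left(33 + 2346\right)} = \sqrt{\left(-26\right) \left(-2\right) \left(-6 - -52\right) + 2379} = \sqrt{52 \left(-6 + 52\right) + 2379} = \sqrt{52 \cdot 46 + 2379} = \sqrt{2392 + 2379} = \sqrt{4771}$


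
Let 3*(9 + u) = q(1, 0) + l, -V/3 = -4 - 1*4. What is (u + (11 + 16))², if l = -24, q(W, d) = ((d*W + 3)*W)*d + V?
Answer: 324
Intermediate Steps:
V = 24 (V = -3*(-4 - 1*4) = -3*(-4 - 4) = -3*(-8) = 24)
q(W, d) = 24 + W*d*(3 + W*d) (q(W, d) = ((d*W + 3)*W)*d + 24 = ((W*d + 3)*W)*d + 24 = ((3 + W*d)*W)*d + 24 = (W*(3 + W*d))*d + 24 = W*d*(3 + W*d) + 24 = 24 + W*d*(3 + W*d))
u = -9 (u = -9 + ((24 + 1²*0² + 3*1*0) - 24)/3 = -9 + ((24 + 1*0 + 0) - 24)/3 = -9 + ((24 + 0 + 0) - 24)/3 = -9 + (24 - 24)/3 = -9 + (⅓)*0 = -9 + 0 = -9)
(u + (11 + 16))² = (-9 + (11 + 16))² = (-9 + 27)² = 18² = 324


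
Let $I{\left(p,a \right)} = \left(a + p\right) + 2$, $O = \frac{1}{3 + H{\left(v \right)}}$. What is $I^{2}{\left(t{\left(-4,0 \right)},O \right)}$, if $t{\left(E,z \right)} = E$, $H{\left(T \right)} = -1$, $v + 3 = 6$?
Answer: $\frac{9}{4} \approx 2.25$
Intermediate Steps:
$v = 3$ ($v = -3 + 6 = 3$)
$O = \frac{1}{2}$ ($O = \frac{1}{3 - 1} = \frac{1}{2} \approx 0.5$)
$I{\left(p,a \right)} = 2 + a + p$
$I^{2}{\left(t{\left(-4,0 \right)},O \right)} = \left(2 + \frac{1}{2} - 4\right)^{2} = \left(- \frac{3}{2}\right)^{2} = \frac{9}{4}$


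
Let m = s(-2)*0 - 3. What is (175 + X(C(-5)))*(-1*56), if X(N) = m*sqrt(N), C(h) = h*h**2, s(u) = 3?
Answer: -9800 + 840*I*sqrt(5) ≈ -9800.0 + 1878.3*I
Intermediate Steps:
m = -3 (m = 3*0 - 3 = 0 - 3 = -3)
C(h) = h**3
X(N) = -3*sqrt(N)
(175 + X(C(-5)))*(-1*56) = (175 - 3*5*I*sqrt(5))*(-1*56) = (175 - 15*I*sqrt(5))*(-56) = -9800 + 840*I*sqrt(5)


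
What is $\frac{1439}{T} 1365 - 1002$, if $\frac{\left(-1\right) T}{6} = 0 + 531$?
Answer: $- \frac{1718869}{1062} \approx -1618.5$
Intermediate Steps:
$T = -3186$ ($T = - 6 \left(0 + 531\right) = \left(-6\right) 531 = -3186$)
$\frac{1439}{T} 1365 - 1002 = \frac{1439}{-3186} \cdot 1365 - 1002 = 1439 \left(- \frac{1}{3186}\right) 1365 - 1002 = \left(- \frac{1439}{3186}\right) 1365 - 1002 = - \frac{654745}{1062} - 1002 = - \frac{1718869}{1062}$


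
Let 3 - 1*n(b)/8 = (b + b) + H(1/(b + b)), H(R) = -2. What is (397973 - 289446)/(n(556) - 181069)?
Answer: -108527/189925 ≈ -0.57142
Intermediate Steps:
n(b) = 40 - 16*b (n(b) = 24 - 8*((b + b) - 2) = 24 - 8*(2*b - 2) = 24 - 8*(-2 + 2*b) = 24 + (16 - 16*b) = 40 - 16*b)
(397973 - 289446)/(n(556) - 181069) = (397973 - 289446)/((40 - 16*556) - 181069) = 108527/((40 - 8896) - 181069) = 108527/(-8856 - 181069) = 108527/(-189925) = 108527*(-1/189925) = -108527/189925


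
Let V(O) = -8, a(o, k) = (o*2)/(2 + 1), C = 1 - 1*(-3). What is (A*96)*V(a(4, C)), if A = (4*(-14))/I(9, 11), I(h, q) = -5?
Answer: -43008/5 ≈ -8601.6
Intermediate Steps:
C = 4 (C = 1 + 3 = 4)
a(o, k) = 2*o/3 (a(o, k) = (2*o)/3 = (2*o)*(⅓) = 2*o/3)
A = 56/5 (A = (4*(-14))/(-5) = -56*(-⅕) = 56/5 ≈ 11.200)
(A*96)*V(a(4, C)) = ((56/5)*96)*(-8) = (5376/5)*(-8) = -43008/5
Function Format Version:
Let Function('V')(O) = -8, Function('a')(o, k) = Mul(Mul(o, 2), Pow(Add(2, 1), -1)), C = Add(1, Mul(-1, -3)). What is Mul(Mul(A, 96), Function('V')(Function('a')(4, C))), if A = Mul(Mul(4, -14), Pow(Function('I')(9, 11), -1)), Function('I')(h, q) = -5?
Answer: Rational(-43008, 5) ≈ -8601.6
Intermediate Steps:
C = 4 (C = Add(1, 3) = 4)
Function('a')(o, k) = Mul(Rational(2, 3), o) (Function('a')(o, k) = Mul(Mul(2, o), Pow(3, -1)) = Mul(Mul(2, o), Rational(1, 3)) = Mul(Rational(2, 3), o))
A = Rational(56, 5) (A = Mul(Mul(4, -14), Pow(-5, -1)) = Mul(-56, Rational(-1, 5)) = Rational(56, 5) ≈ 11.200)
Mul(Mul(A, 96), Function('V')(Function('a')(4, C))) = Mul(Mul(Rational(56, 5), 96), -8) = Mul(Rational(5376, 5), -8) = Rational(-43008, 5)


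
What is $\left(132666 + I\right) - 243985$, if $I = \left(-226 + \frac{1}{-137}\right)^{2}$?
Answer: $- \frac{1130638942}{18769} \approx -60240.0$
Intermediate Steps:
$I = \frac{958707369}{18769}$ ($I = \left(-226 - \frac{1}{137}\right)^{2} = \left(- \frac{30963}{137}\right)^{2} = \frac{958707369}{18769} \approx 51079.0$)
$\left(132666 + I\right) - 243985 = \left(132666 + \frac{958707369}{18769}\right) - 243985 = \frac{3448715523}{18769} - 243985 = - \frac{1130638942}{18769}$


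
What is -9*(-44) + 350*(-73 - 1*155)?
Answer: -79404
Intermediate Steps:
-9*(-44) + 350*(-73 - 1*155) = 396 + 350*(-73 - 155) = 396 + 350*(-228) = 396 - 79800 = -79404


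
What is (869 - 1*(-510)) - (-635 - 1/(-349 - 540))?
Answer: 1790445/889 ≈ 2014.0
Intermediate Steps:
(869 - 1*(-510)) - (-635 - 1/(-349 - 540)) = (869 + 510) - (-635 - 1/(-889)) = 1379 - (-635 - 1*(-1/889)) = 1379 - (-635 + 1/889) = 1379 - 1*(-564514/889) = 1379 + 564514/889 = 1790445/889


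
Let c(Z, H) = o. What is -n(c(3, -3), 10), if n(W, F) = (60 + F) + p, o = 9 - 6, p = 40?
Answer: -110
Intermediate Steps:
o = 3
c(Z, H) = 3
n(W, F) = 100 + F (n(W, F) = (60 + F) + 40 = 100 + F)
-n(c(3, -3), 10) = -(100 + 10) = -1*110 = -110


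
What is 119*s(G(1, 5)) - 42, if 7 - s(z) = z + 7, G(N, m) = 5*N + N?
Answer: -756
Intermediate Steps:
G(N, m) = 6*N
s(z) = -z (s(z) = 7 - (z + 7) = 7 - (7 + z) = 7 + (-7 - z) = -z)
119*s(G(1, 5)) - 42 = 119*(-6) - 42 = -714 - 42 = -756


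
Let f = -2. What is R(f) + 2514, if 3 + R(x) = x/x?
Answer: 2512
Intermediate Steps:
R(x) = -2 (R(x) = -3 + x/x = -3 + 1 = -2)
R(f) + 2514 = -2 + 2514 = 2512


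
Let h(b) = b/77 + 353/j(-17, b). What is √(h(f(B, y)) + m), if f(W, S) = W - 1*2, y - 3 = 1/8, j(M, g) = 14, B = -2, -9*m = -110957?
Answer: √2636826962/462 ≈ 111.15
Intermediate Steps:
m = 110957/9 (m = -⅑*(-110957) = 110957/9 ≈ 12329.)
y = 25/8 (y = 3 + 1/8 = 3 + ⅛ = 25/8 ≈ 3.1250)
f(W, S) = -2 + W (f(W, S) = W - 2 = -2 + W)
h(b) = 353/14 + b/77 (h(b) = b/77 + 353/14 = 353/14 + b/77)
√(h(f(B, y)) + m) = √((353/14 + (-2 - 2)/77) + 110957/9) = √((353/14 + (1/77)*(-4)) + 110957/9) = √((353/14 - 4/77) + 110957/9) = √(3875/154 + 110957/9) = √(17122253/1386) = √2636826962/462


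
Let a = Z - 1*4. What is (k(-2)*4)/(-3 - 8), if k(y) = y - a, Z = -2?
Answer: -16/11 ≈ -1.4545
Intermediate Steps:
a = -6 (a = -2 - 1*4 = -2 - 4 = -6)
k(y) = 6 + y (k(y) = y - 1*(-6) = y + 6 = 6 + y)
(k(-2)*4)/(-3 - 8) = ((6 - 2)*4)/(-3 - 8) = (4*4)/(-11) = 16*(-1/11) = -16/11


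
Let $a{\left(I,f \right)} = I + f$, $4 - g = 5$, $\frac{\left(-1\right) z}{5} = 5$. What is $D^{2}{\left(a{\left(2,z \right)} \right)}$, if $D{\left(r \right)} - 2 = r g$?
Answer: $625$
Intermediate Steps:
$z = -25$ ($z = \left(-5\right) 5 = -25$)
$g = -1$ ($g = 4 - 5 = -1$)
$D{\left(r \right)} = 2 - r$ ($D{\left(r \right)} = 2 + r \left(-1\right) = 2 - r$)
$D^{2}{\left(a{\left(2,z \right)} \right)} = \left(2 - \left(2 - 25\right)\right)^{2} = \left(2 - -23\right)^{2} = \left(2 + 23\right)^{2} = 25^{2} = 625$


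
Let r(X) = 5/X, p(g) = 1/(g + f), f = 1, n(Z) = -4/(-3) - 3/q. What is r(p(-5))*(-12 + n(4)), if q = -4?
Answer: 595/3 ≈ 198.33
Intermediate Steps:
n(Z) = 25/12 (n(Z) = -4/(-3) - 3/(-4) = -4*(-1/3) - 3*(-1/4) = 4/3 + 3/4 = 25/12)
p(g) = 1/(1 + g) (p(g) = 1/(g + 1) = 1/(1 + g))
r(p(-5))*(-12 + n(4)) = (5/(1/(1 - 5)))*(-12 + 25/12) = (5/(1/(-4)))*(-119/12) = (5/(-1/4))*(-119/12) = (5*(-4))*(-119/12) = -20*(-119/12) = 595/3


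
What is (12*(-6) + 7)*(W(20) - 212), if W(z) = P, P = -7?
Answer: 14235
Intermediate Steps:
W(z) = -7
(12*(-6) + 7)*(W(20) - 212) = (12*(-6) + 7)*(-7 - 212) = (-72 + 7)*(-219) = -65*(-219) = 14235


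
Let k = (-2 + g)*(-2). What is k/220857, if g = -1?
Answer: 2/73619 ≈ 2.7167e-5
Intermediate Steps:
k = 6 (k = (-2 - 1)*(-2) = -3*(-2) = 6)
k/220857 = 6/220857 = (1/220857)*6 = 2/73619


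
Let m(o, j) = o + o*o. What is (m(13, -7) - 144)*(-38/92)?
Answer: -361/23 ≈ -15.696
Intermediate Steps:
m(o, j) = o + o**2
(m(13, -7) - 144)*(-38/92) = (13*(1 + 13) - 144)*(-38/92) = (13*14 - 144)*(-38*1/92) = (182 - 144)*(-19/46) = 38*(-19/46) = -361/23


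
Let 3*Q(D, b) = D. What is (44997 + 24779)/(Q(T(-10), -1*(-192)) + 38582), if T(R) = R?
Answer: 26166/14467 ≈ 1.8087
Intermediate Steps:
Q(D, b) = D/3
(44997 + 24779)/(Q(T(-10), -1*(-192)) + 38582) = (44997 + 24779)/((⅓)*(-10) + 38582) = 69776/(-10/3 + 38582) = 69776/(115736/3) = 69776*(3/115736) = 26166/14467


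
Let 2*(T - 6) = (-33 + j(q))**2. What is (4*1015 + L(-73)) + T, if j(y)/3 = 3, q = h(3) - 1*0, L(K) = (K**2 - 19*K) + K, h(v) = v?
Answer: 10997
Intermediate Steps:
L(K) = K**2 - 18*K
q = 3 (q = 3 - 1*0 = 3 + 0 = 3)
j(y) = 9 (j(y) = 3*3 = 9)
T = 294 (T = 6 + (-33 + 9)**2/2 = 6 + (1/2)*(-24)**2 = 6 + (1/2)*576 = 6 + 288 = 294)
(4*1015 + L(-73)) + T = (4*1015 - 73*(-18 - 73)) + 294 = (4060 - 73*(-91)) + 294 = (4060 + 6643) + 294 = 10703 + 294 = 10997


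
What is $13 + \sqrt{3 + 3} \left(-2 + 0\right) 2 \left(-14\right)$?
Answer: $13 + 56 \sqrt{6} \approx 150.17$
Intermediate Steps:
$13 + \sqrt{3 + 3} \left(-2 + 0\right) 2 \left(-14\right) = 13 + \sqrt{6} \left(\left(-2\right) 2\right) \left(-14\right) = 13 + \sqrt{6} \left(-4\right) \left(-14\right) = 13 + - 4 \sqrt{6} \left(-14\right) = 13 + 56 \sqrt{6}$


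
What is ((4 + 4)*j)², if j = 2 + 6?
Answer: 4096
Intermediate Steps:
j = 8
((4 + 4)*j)² = ((4 + 4)*8)² = (8*8)² = 64² = 4096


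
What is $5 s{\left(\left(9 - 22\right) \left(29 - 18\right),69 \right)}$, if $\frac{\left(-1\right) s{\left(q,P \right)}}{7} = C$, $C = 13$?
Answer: $-455$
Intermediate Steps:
$s{\left(q,P \right)} = -91$ ($s{\left(q,P \right)} = \left(-7\right) 13 = -91$)
$5 s{\left(\left(9 - 22\right) \left(29 - 18\right),69 \right)} = 5 \left(-91\right) = -455$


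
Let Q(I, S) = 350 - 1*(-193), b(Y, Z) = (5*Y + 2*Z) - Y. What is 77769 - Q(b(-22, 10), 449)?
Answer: 77226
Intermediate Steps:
b(Y, Z) = 2*Z + 4*Y (b(Y, Z) = (2*Z + 5*Y) - Y = 2*Z + 4*Y)
Q(I, S) = 543 (Q(I, S) = 350 + 193 = 543)
77769 - Q(b(-22, 10), 449) = 77769 - 1*543 = 77769 - 543 = 77226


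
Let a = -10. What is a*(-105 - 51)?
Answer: 1560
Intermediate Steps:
a*(-105 - 51) = -10*(-105 - 51) = -10*(-156) = 1560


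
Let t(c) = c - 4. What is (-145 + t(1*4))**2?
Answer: 21025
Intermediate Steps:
t(c) = -4 + c
(-145 + t(1*4))**2 = (-145 + (-4 + 1*4))**2 = (-145 + (-4 + 4))**2 = (-145 + 0)**2 = (-145)**2 = 21025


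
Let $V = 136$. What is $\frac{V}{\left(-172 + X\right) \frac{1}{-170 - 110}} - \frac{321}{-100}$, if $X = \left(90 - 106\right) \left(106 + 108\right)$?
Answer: $\frac{1240579}{89900} \approx 13.8$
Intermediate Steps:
$X = -3424$ ($X = \left(-16\right) 214 = -3424$)
$\frac{V}{\left(-172 + X\right) \frac{1}{-170 - 110}} - \frac{321}{-100} = \frac{136}{\left(-172 - 3424\right) \frac{1}{-170 - 110}} - \frac{321}{-100} = \frac{136}{\left(-3596\right) \frac{1}{-280}} - - \frac{321}{100} = \frac{136}{\left(-3596\right) \left(- \frac{1}{280}\right)} + \frac{321}{100} = \frac{136}{\frac{899}{70}} + \frac{321}{100} = 136 \cdot \frac{70}{899} + \frac{321}{100} = \frac{9520}{899} + \frac{321}{100} = \frac{1240579}{89900}$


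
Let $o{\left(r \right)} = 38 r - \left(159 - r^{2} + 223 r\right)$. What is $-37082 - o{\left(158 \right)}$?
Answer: $-32657$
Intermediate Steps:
$o{\left(r \right)} = -159 + r^{2} - 185 r$ ($o{\left(r \right)} = 38 r - \left(159 - r^{2} + 223 r\right) = -159 + r^{2} - 185 r$)
$-37082 - o{\left(158 \right)} = -37082 - \left(-159 + 158^{2} - 29230\right) = -37082 - \left(-159 + 24964 - 29230\right) = -37082 - -4425 = -37082 + 4425 = -32657$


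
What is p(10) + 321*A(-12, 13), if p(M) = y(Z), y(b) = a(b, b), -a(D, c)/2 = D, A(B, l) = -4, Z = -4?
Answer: -1276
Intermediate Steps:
a(D, c) = -2*D
y(b) = -2*b
p(M) = 8 (p(M) = -2*(-4) = 8)
p(10) + 321*A(-12, 13) = 8 + 321*(-4) = 8 - 1284 = -1276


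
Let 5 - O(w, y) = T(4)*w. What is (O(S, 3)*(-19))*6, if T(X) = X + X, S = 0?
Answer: -570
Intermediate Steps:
T(X) = 2*X
O(w, y) = 5 - 8*w (O(w, y) = 5 - 2*4*w = 5 - 8*w)
(O(S, 3)*(-19))*6 = ((5 - 8*0)*(-19))*6 = ((5 + 0)*(-19))*6 = (5*(-19))*6 = -95*6 = -570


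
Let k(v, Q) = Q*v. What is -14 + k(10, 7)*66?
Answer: 4606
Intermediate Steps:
-14 + k(10, 7)*66 = -14 + (7*10)*66 = -14 + 70*66 = -14 + 4620 = 4606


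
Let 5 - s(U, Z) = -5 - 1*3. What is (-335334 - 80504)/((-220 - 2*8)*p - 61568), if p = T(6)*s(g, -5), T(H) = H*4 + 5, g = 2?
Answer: 207919/75270 ≈ 2.7623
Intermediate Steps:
T(H) = 5 + 4*H (T(H) = 4*H + 5 = 5 + 4*H)
s(U, Z) = 13 (s(U, Z) = 5 - (-5 - 1*3) = 5 - (-5 - 3) = 5 - 1*(-8) = 5 + 8 = 13)
p = 377 (p = (5 + 4*6)*13 = (5 + 24)*13 = 29*13 = 377)
(-335334 - 80504)/((-220 - 2*8)*p - 61568) = (-335334 - 80504)/((-220 - 2*8)*377 - 61568) = -415838/((-220 - 16)*377 - 61568) = -415838/(-236*377 - 61568) = -415838/(-88972 - 61568) = -415838/(-150540) = -415838*(-1/150540) = 207919/75270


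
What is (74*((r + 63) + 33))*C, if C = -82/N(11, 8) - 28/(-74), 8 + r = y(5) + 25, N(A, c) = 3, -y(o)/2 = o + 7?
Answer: -532576/3 ≈ -1.7753e+5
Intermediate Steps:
y(o) = -14 - 2*o (y(o) = -2*(o + 7) = -2*(7 + o) = -14 - 2*o)
r = -7 (r = -8 + ((-14 - 2*5) + 25) = -8 + ((-14 - 10) + 25) = -8 + (-24 + 25) = -8 + 1 = -7)
C = -2992/111 (C = -82/3 - 28/(-74) = -82*⅓ - 28*(-1/74) = -82/3 + 14/37 = -2992/111 ≈ -26.955)
(74*((r + 63) + 33))*C = (74*((-7 + 63) + 33))*(-2992/111) = (74*(56 + 33))*(-2992/111) = (74*89)*(-2992/111) = 6586*(-2992/111) = -532576/3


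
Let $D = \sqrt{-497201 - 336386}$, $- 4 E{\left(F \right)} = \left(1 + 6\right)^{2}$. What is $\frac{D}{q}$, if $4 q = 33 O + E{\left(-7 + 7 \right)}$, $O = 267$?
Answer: $\frac{16 i \sqrt{833587}}{35195} \approx 0.41506 i$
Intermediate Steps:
$E{\left(F \right)} = - \frac{49}{4}$ ($E{\left(F \right)} = - \frac{\left(1 + 6\right)^{2}}{4} = - \frac{7^{2}}{4} = \left(- \frac{1}{4}\right) 49 = - \frac{49}{4}$)
$q = \frac{35195}{16}$ ($q = \frac{33 \cdot 267 - \frac{49}{4}}{4} = \frac{8811 - \frac{49}{4}}{4} = \frac{1}{4} \cdot \frac{35195}{4} = \frac{35195}{16} \approx 2199.7$)
$D = i \sqrt{833587}$ ($D = \sqrt{-833587} = i \sqrt{833587} \approx 913.01 i$)
$\frac{D}{q} = \frac{i \sqrt{833587}}{\frac{35195}{16}} = i \sqrt{833587} \cdot \frac{16}{35195} = \frac{16 i \sqrt{833587}}{35195}$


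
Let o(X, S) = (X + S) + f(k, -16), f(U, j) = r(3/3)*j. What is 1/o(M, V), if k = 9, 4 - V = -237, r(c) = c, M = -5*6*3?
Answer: 1/135 ≈ 0.0074074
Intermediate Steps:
M = -90 (M = -30*3 = -90)
V = 241 (V = 4 - 1*(-237) = 4 + 237 = 241)
f(U, j) = j (f(U, j) = (3/3)*j = (3*(⅓))*j = 1*j = j)
o(X, S) = -16 + S + X (o(X, S) = (X + S) - 16 = (S + X) - 16 = -16 + S + X)
1/o(M, V) = 1/(-16 + 241 - 90) = 1/135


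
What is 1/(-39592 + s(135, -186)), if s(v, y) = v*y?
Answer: -1/64702 ≈ -1.5455e-5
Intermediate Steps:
1/(-39592 + s(135, -186)) = 1/(-39592 + 135*(-186)) = 1/(-39592 - 25110) = 1/(-64702) = -1/64702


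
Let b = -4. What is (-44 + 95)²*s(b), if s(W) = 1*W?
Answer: -10404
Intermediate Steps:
s(W) = W
(-44 + 95)²*s(b) = (-44 + 95)²*(-4) = 51²*(-4) = 2601*(-4) = -10404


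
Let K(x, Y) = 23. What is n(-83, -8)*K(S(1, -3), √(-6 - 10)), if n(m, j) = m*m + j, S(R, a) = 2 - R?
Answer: 158263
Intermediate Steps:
n(m, j) = j + m² (n(m, j) = m² + j = j + m²)
n(-83, -8)*K(S(1, -3), √(-6 - 10)) = (-8 + (-83)²)*23 = (-8 + 6889)*23 = 6881*23 = 158263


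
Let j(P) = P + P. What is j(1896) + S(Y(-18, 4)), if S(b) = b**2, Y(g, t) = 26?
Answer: 4468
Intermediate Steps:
j(P) = 2*P
j(1896) + S(Y(-18, 4)) = 2*1896 + 26**2 = 3792 + 676 = 4468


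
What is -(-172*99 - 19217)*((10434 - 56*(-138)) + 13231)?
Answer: 1137839285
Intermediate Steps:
-(-172*99 - 19217)*((10434 - 56*(-138)) + 13231) = -(-17028 - 19217)*((10434 + 7728) + 13231) = -(-36245)*(18162 + 13231) = -(-36245)*31393 = -1*(-1137839285) = 1137839285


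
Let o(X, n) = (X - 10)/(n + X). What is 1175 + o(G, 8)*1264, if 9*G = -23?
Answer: -85257/49 ≈ -1739.9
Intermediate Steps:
G = -23/9 (G = (1/9)*(-23) = -23/9 ≈ -2.5556)
o(X, n) = (-10 + X)/(X + n)
1175 + o(G, 8)*1264 = 1175 + ((-10 - 23/9)/(-23/9 + 8))*1264 = 1175 + (-113/9/(49/9))*1264 = 1175 + ((9/49)*(-113/9))*1264 = 1175 - 113/49*1264 = 1175 - 142832/49 = -85257/49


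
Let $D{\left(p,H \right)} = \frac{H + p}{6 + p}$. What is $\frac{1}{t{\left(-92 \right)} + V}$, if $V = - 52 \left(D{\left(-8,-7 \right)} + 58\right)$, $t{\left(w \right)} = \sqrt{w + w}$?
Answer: $- \frac{1703}{5800510} - \frac{i \sqrt{46}}{5800510} \approx -0.00029359 - 1.1693 \cdot 10^{-6} i$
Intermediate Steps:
$D{\left(p,H \right)} = \frac{H + p}{6 + p}$
$t{\left(w \right)} = \sqrt{2} \sqrt{w}$ ($t{\left(w \right)} = \sqrt{2 w} = \sqrt{2} \sqrt{w}$)
$V = -3406$ ($V = - 52 \left(\frac{-7 - 8}{6 - 8} + 58\right) = - 52 \left(\frac{1}{-2} \left(-15\right) + 58\right) = - 52 \left(\left(- \frac{1}{2}\right) \left(-15\right) + 58\right) = - 52 \left(\frac{15}{2} + 58\right) = \left(-52\right) \frac{131}{2} = -3406$)
$\frac{1}{t{\left(-92 \right)} + V} = \frac{1}{\sqrt{2} \sqrt{-92} - 3406} = \frac{1}{\sqrt{2} \cdot 2 i \sqrt{23} - 3406} = \frac{1}{2 i \sqrt{46} - 3406} = \frac{1}{-3406 + 2 i \sqrt{46}}$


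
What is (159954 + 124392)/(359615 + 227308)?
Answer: 94782/195641 ≈ 0.48447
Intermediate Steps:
(159954 + 124392)/(359615 + 227308) = 284346/586923 = 284346*(1/586923) = 94782/195641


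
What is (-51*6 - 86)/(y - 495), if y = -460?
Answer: 392/955 ≈ 0.41047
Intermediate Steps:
(-51*6 - 86)/(y - 495) = (-51*6 - 86)/(-460 - 495) = (-306 - 86)/(-955) = -392*(-1/955) = 392/955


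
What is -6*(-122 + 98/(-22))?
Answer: 8346/11 ≈ 758.73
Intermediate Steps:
-6*(-122 + 98/(-22)) = -6*(-122 + 98*(-1/22)) = -6*(-122 - 49/11) = -6*(-1391/11) = 8346/11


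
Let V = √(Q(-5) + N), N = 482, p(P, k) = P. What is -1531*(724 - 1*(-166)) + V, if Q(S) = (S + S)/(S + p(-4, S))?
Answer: -1362590 + 2*√1087/3 ≈ -1.3626e+6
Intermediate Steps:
Q(S) = 2*S/(-4 + S) (Q(S) = (S + S)/(S - 4) = (2*S)/(-4 + S) = 2*S/(-4 + S))
V = 2*√1087/3 (V = √(2*(-5)/(-4 - 5) + 482) = √(2*(-5)/(-9) + 482) = √(2*(-5)*(-⅑) + 482) = √(10/9 + 482) = √(4348/9) = 2*√1087/3 ≈ 21.980)
-1531*(724 - 1*(-166)) + V = -1531*(724 - 1*(-166)) + 2*√1087/3 = -1531*(724 + 166) + 2*√1087/3 = -1531*890 + 2*√1087/3 = -1362590 + 2*√1087/3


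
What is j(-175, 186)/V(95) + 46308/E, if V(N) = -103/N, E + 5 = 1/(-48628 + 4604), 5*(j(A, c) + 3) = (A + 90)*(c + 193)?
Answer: -75186832606/22672463 ≈ -3316.2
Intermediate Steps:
j(A, c) = -3 + (90 + A)*(193 + c)/5 (j(A, c) = -3 + ((A + 90)*(c + 193))/5 = -3 + ((90 + A)*(193 + c))/5 = -3 + (90 + A)*(193 + c)/5)
E = -220121/44024 (E = -5 + 1/(-48628 + 4604) = -5 + 1/(-44024) = -5 - 1/44024 = -220121/44024 ≈ -5.0000)
j(-175, 186)/V(95) + 46308/E = (3471 + 18*186 + (193/5)*(-175) + (⅕)*(-175)*186)/((-103/95)) + 46308/(-220121/44024) = (3471 + 3348 - 6755 - 6510)/((-103*1/95)) + 46308*(-44024/220121) = -6446/(-103/95) - 2038663392/220121 = -6446*(-95/103) - 2038663392/220121 = 612370/103 - 2038663392/220121 = -75186832606/22672463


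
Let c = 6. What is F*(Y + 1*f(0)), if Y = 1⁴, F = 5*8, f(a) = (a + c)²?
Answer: 1480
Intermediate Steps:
f(a) = (6 + a)² (f(a) = (a + 6)² = (6 + a)²)
F = 40
Y = 1
F*(Y + 1*f(0)) = 40*(1 + 1*(6 + 0)²) = 40*(1 + 1*6²) = 40*(1 + 1*36) = 40*(1 + 36) = 40*37 = 1480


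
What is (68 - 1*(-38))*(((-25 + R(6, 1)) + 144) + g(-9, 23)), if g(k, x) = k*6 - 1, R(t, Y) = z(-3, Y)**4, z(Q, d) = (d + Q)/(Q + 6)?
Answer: 551200/81 ≈ 6804.9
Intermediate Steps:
z(Q, d) = (Q + d)/(6 + Q)
R(t, Y) = (-1 + Y/3)**4 (R(t, Y) = ((-3 + Y)/(6 - 3))**4 = ((-3 + Y)/3)**4 = (-1 + Y/3)**4)
g(k, x) = -1 + 6*k (g(k, x) = 6*k - 1 = -1 + 6*k)
(68 - 1*(-38))*(((-25 + R(6, 1)) + 144) + g(-9, 23)) = (68 - 1*(-38))*(((-25 + (-3 + 1)**4/81) + 144) + (-1 + 6*(-9))) = (68 + 38)*(((-25 + (1/81)*(-2)**4) + 144) + (-1 - 54)) = 106*(((-25 + (1/81)*16) + 144) - 55) = 106*(((-25 + 16/81) + 144) - 55) = 106*((-2009/81 + 144) - 55) = 106*(9655/81 - 55) = 106*(5200/81) = 551200/81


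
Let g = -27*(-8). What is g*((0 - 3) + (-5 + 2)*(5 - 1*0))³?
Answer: -1259712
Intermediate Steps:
g = 216
g*((0 - 3) + (-5 + 2)*(5 - 1*0))³ = 216*((0 - 3) + (-5 + 2)*(5 - 1*0))³ = 216*(-3 - 3*(5 + 0))³ = 216*(-3 - 3*5)³ = 216*(-3 - 15)³ = 216*(-18)³ = 216*(-5832) = -1259712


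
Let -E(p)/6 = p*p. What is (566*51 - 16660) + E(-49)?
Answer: -2200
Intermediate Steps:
E(p) = -6*p² (E(p) = -6*p*p = -6*p²)
(566*51 - 16660) + E(-49) = (566*51 - 16660) - 6*(-49)² = (28866 - 16660) - 6*2401 = 12206 - 14406 = -2200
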